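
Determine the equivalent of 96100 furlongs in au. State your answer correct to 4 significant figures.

0.0001292 au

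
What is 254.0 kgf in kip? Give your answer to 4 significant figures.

0.5600 kip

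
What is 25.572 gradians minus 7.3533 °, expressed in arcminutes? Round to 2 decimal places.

939.69 arcminutes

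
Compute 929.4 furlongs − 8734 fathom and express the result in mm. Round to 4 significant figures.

1.710e+8 mm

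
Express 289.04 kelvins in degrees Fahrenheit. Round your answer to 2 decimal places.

60.60 °F

K = (°F + 459.67) × 5/9.
Applying the formula gives 60.60 °F.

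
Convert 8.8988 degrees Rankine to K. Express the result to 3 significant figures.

4.94 kelvins

°R = K × 9/5.
Applying the formula gives 4.94 K.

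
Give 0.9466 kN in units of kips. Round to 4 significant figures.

0.2128 kips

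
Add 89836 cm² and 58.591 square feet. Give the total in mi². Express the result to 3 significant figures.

5.57 × 10^-6 mi²

89836 cm² = 3.46859 × 10^-6 mi² and 58.591 ft² = 2.10166 × 10^-6 mi².
3.46859 × 10^-6 + 2.10166 × 10^-6 ≈ 5.57 × 10^-6 mi².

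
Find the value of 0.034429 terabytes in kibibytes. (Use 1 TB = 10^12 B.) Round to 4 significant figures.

1 terabyte = 9.765625e+8 KiB.
0.034429 × 9.765625e+8 ≈ 3.362e+7 KiB.

3.362e+7 KiB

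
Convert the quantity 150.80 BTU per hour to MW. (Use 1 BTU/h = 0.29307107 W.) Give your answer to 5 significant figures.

4.4195e-5 MW

1 BTU per hour = 2.93071e-7 megawatts.
Then 150.80 × 2.93071e-7 ≈ 4.4195e-5 MW.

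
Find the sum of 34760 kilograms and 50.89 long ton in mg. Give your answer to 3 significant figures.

34760 kg = 3.47600e+10 mg and 50.89 long ton = 5.17066e+10 mg.
3.47600e+10 + 5.17066e+10 ≈ 8.65e+10 mg.

8.65e+10 milligrams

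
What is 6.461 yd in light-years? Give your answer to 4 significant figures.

1 yd = 9.66522e-17 light-years.
So 6.461 × 9.66522e-17 ≈ 6.245e-16 ly.

6.245e-16 light-years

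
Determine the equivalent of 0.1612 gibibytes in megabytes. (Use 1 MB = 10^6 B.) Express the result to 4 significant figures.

1 GiB = 1073.74 MB.
Thus 0.1612 × 1073.74 ≈ 173.1 MB.

173.1 MB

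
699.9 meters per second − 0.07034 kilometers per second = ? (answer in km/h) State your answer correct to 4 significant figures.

699.9 m/s = 2519.64 km/h and 0.07034 km/s = 253.224 km/h.
2519.64 − 253.224 ≈ 2266 km/h.

2266 kilometers per hour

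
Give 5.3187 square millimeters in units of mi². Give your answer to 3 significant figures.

1 square millimeter = 3.86102e-13 square miles.
Thus 5.3187 × 3.86102e-13 ≈ 2.05e-12 mi².

2.05e-12 mi²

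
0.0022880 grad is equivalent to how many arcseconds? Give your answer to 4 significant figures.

7.413 arcsec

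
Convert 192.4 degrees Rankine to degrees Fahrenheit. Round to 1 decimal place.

°R = °F + 459.67.
Applying the formula gives -267.3 °F.

-267.3 degrees Fahrenheit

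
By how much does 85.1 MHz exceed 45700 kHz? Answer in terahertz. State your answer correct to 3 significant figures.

85.1 MHz = 8.51000e-5 THz and 45700 kHz = 4.57000e-5 THz.
8.51000e-5 − 4.57000e-5 ≈ 3.94e-5 THz.

3.94e-5 terahertz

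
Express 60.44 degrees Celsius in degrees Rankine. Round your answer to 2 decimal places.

°R = (°C + 273.15) × 9/5.
Applying the formula gives 600.46 °R.

600.46 °R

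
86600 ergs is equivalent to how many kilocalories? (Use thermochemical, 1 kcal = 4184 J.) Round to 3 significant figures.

2.07 × 10^-6 kcal

1 erg = 2.39006 × 10^-11 kilocalories.
Then 86600 × 2.39006 × 10^-11 ≈ 2.07 × 10^-6 kcal.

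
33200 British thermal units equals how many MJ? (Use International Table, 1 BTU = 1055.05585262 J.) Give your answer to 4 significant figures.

35.03 MJ

1 BTU = 0.00105506 megajoules.
Thus 33200 × 0.00105506 ≈ 35.03 MJ.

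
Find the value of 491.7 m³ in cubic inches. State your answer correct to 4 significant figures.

3.001e+7 cubic inches

1 cubic meter = 61023.7 in³.
Thus 491.7 × 61023.7 ≈ 3.001e+7 in³.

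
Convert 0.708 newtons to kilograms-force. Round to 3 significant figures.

1 N = 0.101972 kilograms-force.
0.708 × 0.101972 ≈ 0.0722 kgf.

0.0722 kgf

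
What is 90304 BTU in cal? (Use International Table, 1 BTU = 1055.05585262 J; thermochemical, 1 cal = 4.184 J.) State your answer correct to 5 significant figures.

1 British thermal unit = 252.164 cal.
So 90304 × 252.164 ≈ 2.2771e+7 cal.

2.2771e+7 cal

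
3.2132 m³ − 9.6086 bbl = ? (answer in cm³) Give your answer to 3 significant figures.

1.69 × 10^6 cm³

3.2132 m³ = 3.21320 × 10^6 cm³ and 9.6086 bbl = 1.52765 × 10^6 cm³.
3.21320 × 10^6 − 1.52765 × 10^6 ≈ 1.69 × 10^6 cm³.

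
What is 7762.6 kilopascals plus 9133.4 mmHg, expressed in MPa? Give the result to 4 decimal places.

7762.6 kPa = 7.76260 MPa and 9133.4 mmHg = 1.21769 MPa.
7.76260 + 1.21769 ≈ 8.9803 MPa.

8.9803 MPa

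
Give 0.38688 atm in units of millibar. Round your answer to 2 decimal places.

1 atmosphere = 1013.25 mbar.
Then 0.38688 × 1013.25 ≈ 392.01 mbar.

392.01 mbar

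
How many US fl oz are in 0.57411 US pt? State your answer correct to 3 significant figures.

9.19 US fl oz

1 US pint = 16.0000 US fl oz.
So 0.57411 × 16.0000 ≈ 9.19 US fl oz.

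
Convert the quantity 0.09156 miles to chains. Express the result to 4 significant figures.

1 mi = 80.0000 chains.
0.09156 × 80.0000 ≈ 7.325 chain.

7.325 chains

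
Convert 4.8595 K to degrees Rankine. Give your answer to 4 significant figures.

°R = K × 9/5.
Applying the formula gives 8.747 °R.

8.747 °R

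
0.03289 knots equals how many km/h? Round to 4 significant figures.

0.06091 kilometers per hour

1 kn = 1.85200 km/h.
Thus 0.03289 × 1.85200 ≈ 0.06091 km/h.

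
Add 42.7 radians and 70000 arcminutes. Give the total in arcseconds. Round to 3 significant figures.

42.7 rad = 8.80751e+6 arcsec and 70000 arcmin = 4.20000e+6 arcsec.
8.80751e+6 + 4.20000e+6 ≈ 1.30e+7 arcsec.

1.30e+7 arcsec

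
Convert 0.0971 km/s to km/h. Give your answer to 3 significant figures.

1 kilometer per second = 3600.00 km/h.
Then 0.0971 × 3600.00 ≈ 350 km/h.

350 km/h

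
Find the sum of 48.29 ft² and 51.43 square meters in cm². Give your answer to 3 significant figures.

559000 cm²

48.29 ft² = 44862.9 cm² and 51.43 m² = 514300 cm².
44862.9 + 514300 ≈ 559000 cm².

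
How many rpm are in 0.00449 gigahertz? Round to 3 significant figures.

1 GHz = 6.00000 × 10^10 rpm.
So 0.00449 × 6.00000 × 10^10 ≈ 2.69 × 10^8 rpm.

2.69 × 10^8 rpm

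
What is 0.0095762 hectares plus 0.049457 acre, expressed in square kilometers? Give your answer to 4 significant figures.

0.0002959 km²

0.0095762 ha = 9.57620 × 10^-5 km² and 0.049457 acre = 0.000200145 km².
9.57620 × 10^-5 + 0.000200145 ≈ 0.0002959 km².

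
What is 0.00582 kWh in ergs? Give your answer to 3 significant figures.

1 kilowatt-hour = 3.60000e+13 ergs.
Then 0.00582 × 3.60000e+13 ≈ 2.10e+11 erg.

2.10e+11 erg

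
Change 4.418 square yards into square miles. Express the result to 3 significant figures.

1 square yard = 3.22831 × 10^-7 mi².
So 4.418 × 3.22831 × 10^-7 ≈ 1.43 × 10^-6 mi².

1.43 × 10^-6 square miles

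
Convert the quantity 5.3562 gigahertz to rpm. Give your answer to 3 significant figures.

3.21 × 10^11 rpm

1 GHz = 6.00000 × 10^10 revolutions per minute.
5.3562 × 6.00000 × 10^10 ≈ 3.21 × 10^11 rpm.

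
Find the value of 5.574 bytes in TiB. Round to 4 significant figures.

1 B = 9.09495e-13 TiB.
Then 5.574 × 9.09495e-13 ≈ 5.070e-12 TiB.

5.070e-12 tebibytes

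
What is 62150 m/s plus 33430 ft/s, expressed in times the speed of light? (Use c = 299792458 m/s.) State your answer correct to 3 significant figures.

0.000241 c

62150 m/s = 0.000207310 c and 33430 ft/s = 3.39884e-5 c.
0.000207310 + 3.39884e-5 ≈ 0.000241 c.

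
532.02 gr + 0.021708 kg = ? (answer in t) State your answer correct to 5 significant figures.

5.6182 × 10^-5 t

532.02 gr = 3.44743 × 10^-5 t and 0.021708 kg = 2.17080 × 10^-5 t.
3.44743 × 10^-5 + 2.17080 × 10^-5 ≈ 5.6182 × 10^-5 t.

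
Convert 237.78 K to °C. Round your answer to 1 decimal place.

-35.4 °C

K = °C + 273.15.
Applying the formula gives -35.4 °C.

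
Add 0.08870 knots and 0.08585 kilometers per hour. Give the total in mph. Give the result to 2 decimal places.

0.08870 kn = 0.102074 mph and 0.08585 km/h = 0.0533447 mph.
0.102074 + 0.0533447 ≈ 0.16 mph.

0.16 mph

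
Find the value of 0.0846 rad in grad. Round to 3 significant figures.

5.39 grad

1 radian = 63.6620 gradians.
So 0.0846 × 63.6620 ≈ 5.39 grad.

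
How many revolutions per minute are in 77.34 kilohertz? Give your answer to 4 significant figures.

4.640e+6 rpm

1 kilohertz = 60000.0 rpm.
77.34 × 60000.0 ≈ 4.640e+6 rpm.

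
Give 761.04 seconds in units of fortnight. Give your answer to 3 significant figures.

1 second = 8.26720 × 10^-7 fortnight.
So 761.04 × 8.26720 × 10^-7 ≈ 0.000629 fortnight.

0.000629 fortnights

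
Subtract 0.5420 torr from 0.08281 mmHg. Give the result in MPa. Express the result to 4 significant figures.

-6.122 × 10^-5 megapascals

0.08281 mmHg = 1.10404 × 10^-5 MPa and 0.5420 torr = 7.22607 × 10^-5 MPa.
1.10404 × 10^-5 − 7.22607 × 10^-5 ≈ -6.122 × 10^-5 MPa.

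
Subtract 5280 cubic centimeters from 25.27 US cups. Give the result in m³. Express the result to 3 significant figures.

25.27 US cup = 0.00597858 m³ and 5280 cm³ = 0.00528000 m³.
0.00597858 − 0.00528000 ≈ 0.000699 m³.

0.000699 m³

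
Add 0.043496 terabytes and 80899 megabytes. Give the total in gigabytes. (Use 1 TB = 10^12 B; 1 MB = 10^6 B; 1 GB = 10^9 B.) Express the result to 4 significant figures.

124.4 gigabytes

0.043496 TB = 43.4960 GB and 80899 MB = 80.8990 GB.
43.4960 + 80.8990 ≈ 124.4 GB.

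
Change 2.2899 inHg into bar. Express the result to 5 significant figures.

0.077545 bar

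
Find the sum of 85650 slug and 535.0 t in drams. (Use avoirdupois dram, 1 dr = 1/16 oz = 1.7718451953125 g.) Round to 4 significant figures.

85650 slug = 7.05461e+8 dr and 535.0 t = 3.01945e+8 dr.
7.05461e+8 + 3.01945e+8 ≈ 1.007e+9 dr.

1.007e+9 drams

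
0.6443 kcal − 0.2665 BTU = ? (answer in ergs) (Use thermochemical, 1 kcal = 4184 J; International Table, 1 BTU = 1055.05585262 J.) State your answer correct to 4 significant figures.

0.6443 kcal = 2.69575e+10 erg and 0.2665 BTU = 2.81172e+9 erg.
2.69575e+10 − 2.81172e+9 ≈ 2.415e+10 erg.

2.415e+10 erg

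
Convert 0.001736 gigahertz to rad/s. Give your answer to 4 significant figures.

1.091 × 10^7 radians per second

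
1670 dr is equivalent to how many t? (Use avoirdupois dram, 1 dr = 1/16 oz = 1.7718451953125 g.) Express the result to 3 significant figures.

0.00296 t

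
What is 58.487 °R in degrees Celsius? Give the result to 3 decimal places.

-240.657 °C

°R = (°C + 273.15) × 9/5.
Applying the formula gives -240.657 °C.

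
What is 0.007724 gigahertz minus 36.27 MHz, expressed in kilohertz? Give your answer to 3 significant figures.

-28500 kilohertz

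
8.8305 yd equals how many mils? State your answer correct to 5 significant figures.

317900 mils

1 yd = 36000.0 mils.
Thus 8.8305 × 36000.0 ≈ 317900 mil.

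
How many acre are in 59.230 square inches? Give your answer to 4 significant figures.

1 in² = 1.59423 × 10^-7 acre.
So 59.230 × 1.59423 × 10^-7 ≈ 9.443 × 10^-6 acre.

9.443 × 10^-6 acres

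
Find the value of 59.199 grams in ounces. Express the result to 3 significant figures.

2.09 oz

1 gram = 0.0352740 oz.
59.199 × 0.0352740 ≈ 2.09 oz.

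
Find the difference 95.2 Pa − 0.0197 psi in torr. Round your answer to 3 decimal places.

-0.305 torr

95.2 Pa = 0.714059 torr and 0.0197 psi = 1.01878 torr.
0.714059 − 1.01878 ≈ -0.305 torr.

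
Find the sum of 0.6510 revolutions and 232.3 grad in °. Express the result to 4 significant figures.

0.6510 rev = 234.360 ° and 232.3 grad = 209.070 °.
234.360 + 209.070 ≈ 443.4 °.

443.4 °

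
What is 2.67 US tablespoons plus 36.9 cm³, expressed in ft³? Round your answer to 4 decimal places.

0.0027 cubic feet

2.67 US tbsp = 0.00139425 ft³ and 36.9 cm³ = 0.00130311 ft³.
0.00139425 + 0.00130311 ≈ 0.0027 ft³.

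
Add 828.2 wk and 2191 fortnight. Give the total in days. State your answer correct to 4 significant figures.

828.2 wk = 5797.40 d and 2191 fortnight = 30674.0 d.
5797.40 + 30674.0 ≈ 36470 d.

36470 d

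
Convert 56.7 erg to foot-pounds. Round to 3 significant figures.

1 erg = 7.37562e-8 ft·lbf.
56.7 × 7.37562e-8 ≈ 4.18e-6 ft·lbf.

4.18e-6 ft·lbf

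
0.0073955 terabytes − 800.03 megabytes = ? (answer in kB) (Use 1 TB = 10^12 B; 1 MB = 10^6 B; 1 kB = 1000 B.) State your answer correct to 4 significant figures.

6.595e+6 kB

0.0073955 TB = 7.39550e+6 kB and 800.03 MB = 800030 kB.
7.39550e+6 − 800030 ≈ 6.595e+6 kB.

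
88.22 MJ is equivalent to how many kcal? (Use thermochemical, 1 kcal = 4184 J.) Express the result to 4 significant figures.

21090 kilocalories

1 megajoule = 239.006 kilocalories.
88.22 × 239.006 ≈ 21090 kcal.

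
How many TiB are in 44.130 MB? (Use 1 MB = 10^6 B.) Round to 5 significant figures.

1 MB = 9.09495 × 10^-7 TiB.
So 44.130 × 9.09495 × 10^-7 ≈ 4.0136 × 10^-5 TiB.

4.0136 × 10^-5 TiB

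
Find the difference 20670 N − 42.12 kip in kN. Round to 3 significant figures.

20670 N = 20.6700 kN and 42.12 kip = 187.359 kN.
20.6700 − 187.359 ≈ -167 kN.

-167 kN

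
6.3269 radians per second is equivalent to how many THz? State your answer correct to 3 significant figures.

1.01 × 10^-12 THz

1 rad/s = 1.59155 × 10^-13 terahertz.
6.3269 × 1.59155 × 10^-13 ≈ 1.01 × 10^-12 THz.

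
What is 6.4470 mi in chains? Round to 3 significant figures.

516 chain

1 mile = 80.0000 chain.
So 6.4470 × 80.0000 ≈ 516 chain.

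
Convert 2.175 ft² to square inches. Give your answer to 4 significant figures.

1 ft² = 144.000 square inches.
Then 2.175 × 144.000 ≈ 313.2 in².

313.2 square inches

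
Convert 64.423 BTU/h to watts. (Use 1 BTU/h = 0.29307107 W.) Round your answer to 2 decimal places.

1 BTU/h = 0.293071 W.
So 64.423 × 0.293071 ≈ 18.88 W.

18.88 W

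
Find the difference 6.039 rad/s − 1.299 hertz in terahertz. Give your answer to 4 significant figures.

-3.379e-13 THz

6.039 rad/s = 9.61137e-13 THz and 1.299 Hz = 1.29900e-12 THz.
9.61137e-13 − 1.29900e-12 ≈ -3.379e-13 THz.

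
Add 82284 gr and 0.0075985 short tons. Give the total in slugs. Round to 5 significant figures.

82284 gr = 0.365352 slug and 0.0075985 short ton = 0.472337 slug.
0.365352 + 0.472337 ≈ 0.83769 slug.

0.83769 slugs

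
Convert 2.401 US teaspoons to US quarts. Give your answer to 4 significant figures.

0.01251 US qt

1 US tsp = 0.00520833 US quarts.
2.401 × 0.00520833 ≈ 0.01251 US qt.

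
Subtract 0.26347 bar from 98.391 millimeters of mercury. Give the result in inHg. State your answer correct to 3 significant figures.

98.391 mmHg = 3.87366 inHg and 0.26347 bar = 7.78026 inHg.
3.87366 − 7.78026 ≈ -3.91 inHg.

-3.91 inHg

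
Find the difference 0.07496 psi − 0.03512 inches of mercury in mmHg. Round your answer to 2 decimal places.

2.98 mmHg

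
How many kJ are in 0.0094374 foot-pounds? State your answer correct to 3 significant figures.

1.28 × 10^-5 kilojoules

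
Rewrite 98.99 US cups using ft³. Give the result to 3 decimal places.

0.827 ft³

1 US cup = 0.00835503 cubic feet.
Then 98.99 × 0.00835503 ≈ 0.827 ft³.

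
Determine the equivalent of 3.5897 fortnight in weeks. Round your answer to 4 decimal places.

1 fortnight = 2.00000 weeks.
Then 3.5897 × 2.00000 ≈ 7.1794 wk.

7.1794 weeks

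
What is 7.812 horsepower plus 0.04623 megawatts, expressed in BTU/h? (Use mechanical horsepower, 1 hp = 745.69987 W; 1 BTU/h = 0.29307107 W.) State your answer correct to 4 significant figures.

7.812 hp = 19877.1 BTU/h and 0.04623 MW = 157743 BTU/h.
19877.1 + 157743 ≈ 177600 BTU/h.

177600 BTU per hour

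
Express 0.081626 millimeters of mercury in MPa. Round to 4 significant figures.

1 millimeter of mercury = 0.000133322 MPa.
0.081626 × 0.000133322 ≈ 1.088 × 10^-5 MPa.

1.088 × 10^-5 MPa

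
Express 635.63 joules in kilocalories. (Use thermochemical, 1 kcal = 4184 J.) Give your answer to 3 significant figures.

0.152 kilocalories

1 joule = 0.000239006 kilocalories.
Thus 635.63 × 0.000239006 ≈ 0.152 kcal.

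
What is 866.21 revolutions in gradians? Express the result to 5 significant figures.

1 revolution = 400.000 grad.
Thus 866.21 × 400.000 ≈ 346480 grad.

346480 grad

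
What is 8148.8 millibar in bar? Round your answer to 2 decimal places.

8.15 bar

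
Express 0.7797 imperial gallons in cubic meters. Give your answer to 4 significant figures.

1 imp gal = 0.00454609 m³.
Thus 0.7797 × 0.00454609 ≈ 0.003545 m³.

0.003545 cubic meters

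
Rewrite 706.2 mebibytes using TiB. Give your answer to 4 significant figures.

0.0006735 tebibytes

1 mebibyte = 9.53674e-7 TiB.
So 706.2 × 9.53674e-7 ≈ 0.0006735 TiB.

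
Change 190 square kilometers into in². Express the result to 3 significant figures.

1 square kilometer = 1.550003e+9 square inches.
So 190 × 1.550003e+9 ≈ 2.95e+11 in².

2.95e+11 square inches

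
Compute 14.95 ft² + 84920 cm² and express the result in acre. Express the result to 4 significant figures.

0.002442 acres

14.95 ft² = 0.000343205 acre and 84920 cm² = 0.00209842 acre.
0.000343205 + 0.00209842 ≈ 0.002442 acre.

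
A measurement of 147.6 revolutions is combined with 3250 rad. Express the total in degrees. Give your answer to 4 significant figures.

239300 degrees

147.6 rev = 53136.0 ° and 3250 rad = 186211 °.
53136.0 + 186211 ≈ 239300 °.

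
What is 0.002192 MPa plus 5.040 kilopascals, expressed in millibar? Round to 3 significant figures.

72.3 mbar

0.002192 MPa = 21.9200 mbar and 5.040 kPa = 50.4000 mbar.
21.9200 + 50.4000 ≈ 72.3 mbar.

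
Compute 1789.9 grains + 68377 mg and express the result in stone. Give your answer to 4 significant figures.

0.02903 st

1789.9 gr = 0.0182643 st and 68377 mg = 0.0107675 st.
0.0182643 + 0.0107675 ≈ 0.02903 st.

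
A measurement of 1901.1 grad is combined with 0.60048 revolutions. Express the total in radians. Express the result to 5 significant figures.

33.635 radians

1901.1 grad = 29.8624 rad and 0.60048 rev = 3.77293 rad.
29.8624 + 3.77293 ≈ 33.635 rad.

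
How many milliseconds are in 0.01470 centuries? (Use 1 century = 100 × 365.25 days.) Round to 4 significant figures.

1 century = 3.15576e+12 ms.
Then 0.01470 × 3.15576e+12 ≈ 4.639e+10 ms.

4.639e+10 milliseconds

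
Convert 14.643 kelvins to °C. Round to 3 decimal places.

-258.507 °C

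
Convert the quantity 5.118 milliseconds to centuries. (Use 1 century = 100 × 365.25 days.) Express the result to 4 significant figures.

1.622e-12 centuries

1 millisecond = 3.16881e-13 century.
Thus 5.118 × 3.16881e-13 ≈ 1.622e-12 century.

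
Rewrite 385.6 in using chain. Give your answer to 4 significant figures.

0.4869 chain

1 inch = 0.00126263 chain.
385.6 × 0.00126263 ≈ 0.4869 chain.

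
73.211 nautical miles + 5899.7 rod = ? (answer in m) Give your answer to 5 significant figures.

165260 meters

73.211 nmi = 135587 m and 5899.7 rod = 29670.8 m.
135587 + 29670.8 ≈ 165260 m.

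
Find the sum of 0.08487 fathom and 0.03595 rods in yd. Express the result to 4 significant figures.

0.08487 fathom = 0.169740 yd and 0.03595 rod = 0.197725 yd.
0.169740 + 0.197725 ≈ 0.3675 yd.

0.3675 yards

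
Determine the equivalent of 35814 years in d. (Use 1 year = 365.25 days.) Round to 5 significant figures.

1.3081 × 10^7 d

1 year = 365.250 d.
So 35814 × 365.250 ≈ 1.3081 × 10^7 d.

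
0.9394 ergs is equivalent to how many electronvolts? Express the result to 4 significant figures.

5.863e+11 eV

1 erg = 6.24151e+11 electronvolts.
Thus 0.9394 × 6.24151e+11 ≈ 5.863e+11 eV.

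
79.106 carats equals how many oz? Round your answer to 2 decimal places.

0.56 oz

1 carat = 0.00705479 oz.
79.106 × 0.00705479 ≈ 0.56 oz.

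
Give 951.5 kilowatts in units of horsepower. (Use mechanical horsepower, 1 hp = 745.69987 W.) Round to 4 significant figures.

1 kW = 1.34102 hp.
So 951.5 × 1.34102 ≈ 1276 hp.

1276 hp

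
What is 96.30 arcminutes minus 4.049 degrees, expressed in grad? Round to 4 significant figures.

96.30 arcmin = 1.78333 grad and 4.049 ° = 4.49889 grad.
1.78333 − 4.49889 ≈ -2.716 grad.

-2.716 grad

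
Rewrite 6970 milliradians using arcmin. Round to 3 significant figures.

24000 arcmin

1 mrad = 3.43775 arcmin.
Thus 6970 × 3.43775 ≈ 24000 arcmin.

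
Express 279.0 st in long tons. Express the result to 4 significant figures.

1.744 long tons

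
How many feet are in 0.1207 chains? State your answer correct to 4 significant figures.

7.966 feet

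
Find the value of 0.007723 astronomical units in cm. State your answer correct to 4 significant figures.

1.155 × 10^11 cm

1 astronomical unit = 1.49598 × 10^13 cm.
Thus 0.007723 × 1.49598 × 10^13 ≈ 1.155 × 10^11 cm.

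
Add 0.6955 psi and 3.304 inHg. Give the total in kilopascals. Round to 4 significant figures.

0.6955 psi = 4.79530 kPa and 3.304 inHg = 11.1886 kPa.
4.79530 + 11.1886 ≈ 15.98 kPa.

15.98 kilopascals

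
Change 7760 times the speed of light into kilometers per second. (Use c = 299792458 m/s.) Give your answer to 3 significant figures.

2.33e+9 kilometers per second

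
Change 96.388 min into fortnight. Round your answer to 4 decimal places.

0.0048 fortnight

1 min = 4.96032e-5 fortnights.
Thus 96.388 × 4.96032e-5 ≈ 0.0048 fortnight.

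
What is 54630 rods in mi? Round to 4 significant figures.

170.7 miles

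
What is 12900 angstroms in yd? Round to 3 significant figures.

1.41 × 10^-6 yards

1 Å = 1.09361 × 10^-10 yd.
Then 12900 × 1.09361 × 10^-10 ≈ 1.41 × 10^-6 yd.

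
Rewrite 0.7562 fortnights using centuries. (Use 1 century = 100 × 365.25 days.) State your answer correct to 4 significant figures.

0.0002899 centuries

1 fortnight = 0.000383299 century.
Then 0.7562 × 0.000383299 ≈ 0.0002899 century.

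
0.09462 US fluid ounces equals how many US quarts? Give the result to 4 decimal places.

1 US fl oz = 0.0312500 US qt.
Thus 0.09462 × 0.0312500 ≈ 0.0030 US qt.

0.0030 US quarts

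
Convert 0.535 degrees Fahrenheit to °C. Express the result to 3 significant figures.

-17.5 °C

°C = (°F − 32) × 5/9.
Applying the formula gives -17.5 °C.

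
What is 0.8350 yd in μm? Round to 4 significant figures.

1 yd = 914400 micrometers.
So 0.8350 × 914400 ≈ 763500 μm.

763500 μm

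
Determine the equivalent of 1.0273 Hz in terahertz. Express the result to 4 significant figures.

1 hertz = 1.00000e-12 THz.
Thus 1.0273 × 1.00000e-12 ≈ 1.027e-12 THz.

1.027e-12 terahertz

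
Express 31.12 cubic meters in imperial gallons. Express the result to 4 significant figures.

1 m³ = 219.969 imperial gallons.
So 31.12 × 219.969 ≈ 6845 imp gal.

6845 imp gal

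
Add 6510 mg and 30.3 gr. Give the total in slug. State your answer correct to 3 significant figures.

6510 mg = 0.000446077 slug and 30.3 gr = 0.000134536 slug.
0.000446077 + 0.000134536 ≈ 0.000581 slug.

0.000581 slugs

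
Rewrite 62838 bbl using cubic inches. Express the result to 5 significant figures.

6.0965e+8 in³

1 bbl = 9702.00 cubic inches.
62838 × 9702.00 ≈ 6.0965e+8 in³.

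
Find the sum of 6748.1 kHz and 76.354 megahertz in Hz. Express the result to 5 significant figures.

8.3102e+7 hertz

6748.1 kHz = 6.74810e+6 Hz and 76.354 MHz = 7.63540e+7 Hz.
6.74810e+6 + 7.63540e+7 ≈ 8.3102e+7 Hz.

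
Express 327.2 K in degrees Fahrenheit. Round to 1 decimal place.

129.3 °F

K = (°F + 459.67) × 5/9.
Applying the formula gives 129.3 °F.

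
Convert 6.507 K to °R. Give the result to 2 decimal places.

11.71 °R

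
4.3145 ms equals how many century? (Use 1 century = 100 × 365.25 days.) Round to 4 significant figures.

1.367 × 10^-12 century

1 millisecond = 3.16881 × 10^-13 centuries.
Thus 4.3145 × 3.16881 × 10^-13 ≈ 1.367 × 10^-12 century.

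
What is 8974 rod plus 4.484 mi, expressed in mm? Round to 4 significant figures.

8974 rod = 4.51320e+7 mm and 4.484 mi = 7.21630e+6 mm.
4.51320e+7 + 7.21630e+6 ≈ 5.235e+7 mm.

5.235e+7 millimeters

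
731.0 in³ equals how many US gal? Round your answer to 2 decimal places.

1 in³ = 0.00432900 US gal.
Then 731.0 × 0.00432900 ≈ 3.16 US gal.

3.16 US gal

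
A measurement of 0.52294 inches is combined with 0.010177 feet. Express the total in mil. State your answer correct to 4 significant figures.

645.1 mil

0.52294 in = 522.940 mil and 0.010177 ft = 122.124 mil.
522.940 + 122.124 ≈ 645.1 mil.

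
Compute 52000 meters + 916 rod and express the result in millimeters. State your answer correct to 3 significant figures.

52000 m = 5.20000e+7 mm and 916 rod = 4.60675e+6 mm.
5.20000e+7 + 4.60675e+6 ≈ 5.66e+7 mm.

5.66e+7 millimeters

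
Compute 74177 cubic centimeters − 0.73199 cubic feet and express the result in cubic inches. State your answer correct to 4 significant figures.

3262 cubic inches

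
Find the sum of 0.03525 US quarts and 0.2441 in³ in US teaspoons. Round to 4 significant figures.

0.03525 US qt = 6.76800 US tsp and 0.2441 in³ = 0.811553 US tsp.
6.76800 + 0.811553 ≈ 7.580 US tsp.

7.580 US teaspoons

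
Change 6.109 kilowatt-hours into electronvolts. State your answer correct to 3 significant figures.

1.37e+26 eV

1 kilowatt-hour = 2.24694e+25 eV.
Then 6.109 × 2.24694e+25 ≈ 1.37e+26 eV.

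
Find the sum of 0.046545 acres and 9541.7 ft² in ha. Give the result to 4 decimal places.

0.046545 acre = 0.0188361 ha and 9541.7 ft² = 0.0886453 ha.
0.0188361 + 0.0886453 ≈ 0.1075 ha.

0.1075 ha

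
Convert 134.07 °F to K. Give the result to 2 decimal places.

K = (°F + 459.67) × 5/9.
Applying the formula gives 329.86 K.

329.86 K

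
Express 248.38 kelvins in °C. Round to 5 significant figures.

-24.770 °C

K = °C + 273.15.
Applying the formula gives -24.770 °C.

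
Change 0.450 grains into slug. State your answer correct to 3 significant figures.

1 grain = 4.44014e-6 slug.
Then 0.450 × 4.44014e-6 ≈ 2.00e-6 slug.

2.00e-6 slug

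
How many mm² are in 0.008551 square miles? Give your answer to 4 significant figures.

2.215e+10 square millimeters

1 square mile = 2.58999e+12 square millimeters.
Thus 0.008551 × 2.58999e+12 ≈ 2.215e+10 mm².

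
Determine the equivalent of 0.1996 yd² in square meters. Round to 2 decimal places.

1 yd² = 0.836127 m².
Then 0.1996 × 0.836127 ≈ 0.17 m².

0.17 m²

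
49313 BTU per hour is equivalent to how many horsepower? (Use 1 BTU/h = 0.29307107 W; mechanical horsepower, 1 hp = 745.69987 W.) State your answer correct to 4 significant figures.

1 BTU per hour = 0.000393015 horsepower.
So 49313 × 0.000393015 ≈ 19.38 hp.

19.38 hp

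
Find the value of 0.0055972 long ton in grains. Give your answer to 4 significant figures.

1 long ton = 1.56800e+7 grains.
0.0055972 × 1.56800e+7 ≈ 87760 gr.

87760 gr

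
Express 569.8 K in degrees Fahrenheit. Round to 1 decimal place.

566.0 °F

K = (°F + 459.67) × 5/9.
Applying the formula gives 566.0 °F.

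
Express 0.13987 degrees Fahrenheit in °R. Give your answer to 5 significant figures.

°R = °F + 459.67.
Applying the formula gives 459.81 °R.

459.81 degrees Rankine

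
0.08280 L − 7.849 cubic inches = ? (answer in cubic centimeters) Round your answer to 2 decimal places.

0.08280 L = 82.8000 cm³ and 7.849 in³ = 128.622 cm³.
82.8000 − 128.622 ≈ -45.82 cm³.

-45.82 cubic centimeters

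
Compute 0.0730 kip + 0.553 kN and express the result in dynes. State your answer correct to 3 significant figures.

0.0730 kip = 3.24720 × 10^7 dyn and 0.553 kN = 5.53000 × 10^7 dyn.
3.24720 × 10^7 + 5.53000 × 10^7 ≈ 8.78 × 10^7 dyn.

8.78 × 10^7 dyn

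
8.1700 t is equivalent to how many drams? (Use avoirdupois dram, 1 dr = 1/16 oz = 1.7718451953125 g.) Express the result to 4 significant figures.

1 t = 564383 dr.
So 8.1700 × 564383 ≈ 4.611e+6 dr.

4.611e+6 dr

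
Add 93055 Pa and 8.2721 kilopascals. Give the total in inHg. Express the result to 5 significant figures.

29.922 inches of mercury

93055 Pa = 27.4791 inHg and 8.2721 kPa = 2.44275 inHg.
27.4791 + 2.44275 ≈ 29.922 inHg.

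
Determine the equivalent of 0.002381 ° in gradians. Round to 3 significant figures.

0.00265 grad

1 ° = 1.11111 grad.
Thus 0.002381 × 1.11111 ≈ 0.00265 grad.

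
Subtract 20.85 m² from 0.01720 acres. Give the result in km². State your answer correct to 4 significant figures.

4.876e-5 square kilometers

0.01720 acre = 6.96059e-5 km² and 20.85 m² = 2.08500e-5 km².
6.96059e-5 − 2.08500e-5 ≈ 4.876e-5 km².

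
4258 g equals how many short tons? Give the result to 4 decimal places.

0.0047 short tons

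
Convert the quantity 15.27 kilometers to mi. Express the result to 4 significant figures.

1 kilometer = 0.621371 miles.
Thus 15.27 × 0.621371 ≈ 9.488 mi.

9.488 mi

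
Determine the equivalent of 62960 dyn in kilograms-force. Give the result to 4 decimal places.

0.0642 kilograms-force

1 dyn = 1.01972 × 10^-6 kilograms-force.
So 62960 × 1.01972 × 10^-6 ≈ 0.0642 kgf.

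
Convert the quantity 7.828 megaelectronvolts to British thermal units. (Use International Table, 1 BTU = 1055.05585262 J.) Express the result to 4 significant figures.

1.189 × 10^-15 BTU

1 megaelectronvolt = 1.51857 × 10^-16 BTU.
So 7.828 × 1.51857 × 10^-16 ≈ 1.189 × 10^-15 BTU.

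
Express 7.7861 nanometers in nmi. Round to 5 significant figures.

1 nanometer = 5.39957 × 10^-13 nautical miles.
Then 7.7861 × 5.39957 × 10^-13 ≈ 4.2042 × 10^-12 nmi.

4.2042 × 10^-12 nautical miles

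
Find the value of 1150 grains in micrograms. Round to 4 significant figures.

7.452e+7 μg

1 gr = 64798.9 μg.
1150 × 64798.9 ≈ 7.452e+7 μg.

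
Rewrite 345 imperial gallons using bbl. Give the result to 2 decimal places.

1 imperial gallon = 0.0285940 bbl.
Then 345 × 0.0285940 ≈ 9.86 bbl.

9.86 oil barrels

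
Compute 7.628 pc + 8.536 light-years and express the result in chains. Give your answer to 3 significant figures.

1.57 × 10^16 chain

7.628 pc = 1.17004 × 10^16 chain and 8.536 ly = 4.01440 × 10^15 chain.
1.17004 × 10^16 + 4.01440 × 10^15 ≈ 1.57 × 10^16 chain.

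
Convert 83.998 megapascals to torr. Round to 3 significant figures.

630000 torr

1 MPa = 7500.62 torr.
83.998 × 7500.62 ≈ 630000 torr.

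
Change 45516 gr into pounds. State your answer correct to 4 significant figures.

1 grain = 0.000142857 lb.
So 45516 × 0.000142857 ≈ 6.502 lb.

6.502 lb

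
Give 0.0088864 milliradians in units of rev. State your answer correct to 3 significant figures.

1.41 × 10^-6 revolutions

1 milliradian = 0.000159155 revolutions.
0.0088864 × 0.000159155 ≈ 1.41 × 10^-6 rev.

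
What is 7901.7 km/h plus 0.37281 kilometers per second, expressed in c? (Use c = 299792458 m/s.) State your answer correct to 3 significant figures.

8.57e-6 times the speed of light

7901.7 km/h = 7.32145e-6 c and 0.37281 km/s = 1.24356e-6 c.
7.32145e-6 + 1.24356e-6 ≈ 8.57e-6 c.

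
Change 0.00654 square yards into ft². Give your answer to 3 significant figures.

0.0589 ft²

1 yd² = 9.00000 square feet.
Thus 0.00654 × 9.00000 ≈ 0.0589 ft².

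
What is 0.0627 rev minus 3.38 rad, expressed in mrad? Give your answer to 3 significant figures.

-2990 mrad

0.0627 rev = 393.956 mrad and 3.38 rad = 3380.00 mrad.
393.956 − 3380.00 ≈ -2990 mrad.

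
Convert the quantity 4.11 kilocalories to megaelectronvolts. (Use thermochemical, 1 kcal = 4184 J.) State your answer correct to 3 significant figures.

1 kilocalorie = 2.61145e+16 megaelectronvolts.
So 4.11 × 2.61145e+16 ≈ 1.07e+17 MeV.

1.07e+17 megaelectronvolts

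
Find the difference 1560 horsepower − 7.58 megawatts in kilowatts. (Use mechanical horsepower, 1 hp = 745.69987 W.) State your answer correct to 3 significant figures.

-6420 kilowatts

1560 hp = 1163.29 kW and 7.58 MW = 7580.00 kW.
1163.29 − 7580.00 ≈ -6420 kW.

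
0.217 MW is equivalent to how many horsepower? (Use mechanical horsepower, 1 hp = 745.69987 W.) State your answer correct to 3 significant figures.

291 horsepower

1 MW = 1341.02 hp.
So 0.217 × 1341.02 ≈ 291 hp.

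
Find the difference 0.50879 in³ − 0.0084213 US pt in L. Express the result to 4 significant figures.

0.50879 in³ = 0.00833757 L and 0.0084213 US pt = 0.00398476 L.
0.00833757 − 0.00398476 ≈ 0.004353 L.

0.004353 liters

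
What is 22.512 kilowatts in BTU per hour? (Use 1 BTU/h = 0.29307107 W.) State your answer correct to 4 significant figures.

76810 BTU/h

1 kW = 3412.14 BTU/h.
Then 22.512 × 3412.14 ≈ 76810 BTU/h.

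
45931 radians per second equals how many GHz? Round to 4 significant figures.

1 rad/s = 1.59155 × 10^-10 GHz.
So 45931 × 1.59155 × 10^-10 ≈ 7.310 × 10^-6 GHz.

7.310 × 10^-6 GHz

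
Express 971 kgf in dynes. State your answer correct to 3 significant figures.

9.52 × 10^8 dyn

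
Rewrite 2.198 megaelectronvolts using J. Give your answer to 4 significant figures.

1 MeV = 1.60218e-13 J.
2.198 × 1.60218e-13 ≈ 3.522e-13 J.

3.522e-13 J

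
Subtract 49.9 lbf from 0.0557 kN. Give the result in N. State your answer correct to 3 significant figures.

-166 N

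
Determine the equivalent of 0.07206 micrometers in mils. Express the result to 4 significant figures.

0.002837 mils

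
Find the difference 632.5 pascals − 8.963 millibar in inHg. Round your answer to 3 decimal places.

632.5 Pa = 0.186777 inHg and 8.963 mbar = 0.264677 inHg.
0.186777 − 0.264677 ≈ -0.078 inHg.

-0.078 inches of mercury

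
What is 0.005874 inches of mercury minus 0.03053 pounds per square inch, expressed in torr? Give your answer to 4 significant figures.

0.005874 inHg = 0.149200 torr and 0.03053 psi = 1.57886 torr.
0.149200 − 1.57886 ≈ -1.430 torr.

-1.430 torr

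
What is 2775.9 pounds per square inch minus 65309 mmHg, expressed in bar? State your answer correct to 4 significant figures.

104.3 bar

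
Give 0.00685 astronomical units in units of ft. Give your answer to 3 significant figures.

3.36e+9 ft

1 astronomical unit = 4.90807e+11 ft.
Thus 0.00685 × 4.90807e+11 ≈ 3.36e+9 ft.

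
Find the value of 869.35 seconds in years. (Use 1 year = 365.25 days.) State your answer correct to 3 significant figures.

2.75e-5 years

1 s = 3.16881e-8 years.
Thus 869.35 × 3.16881e-8 ≈ 2.75e-5 yr.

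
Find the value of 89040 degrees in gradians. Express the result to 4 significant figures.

1 degree = 1.11111 gradians.
So 89040 × 1.11111 ≈ 98930 grad.

98930 grad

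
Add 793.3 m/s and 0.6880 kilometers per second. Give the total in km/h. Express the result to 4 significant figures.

5333 kilometers per hour

793.3 m/s = 2855.88 km/h and 0.6880 km/s = 2476.80 km/h.
2855.88 + 2476.80 ≈ 5333 km/h.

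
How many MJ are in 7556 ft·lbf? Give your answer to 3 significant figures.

0.0102 megajoules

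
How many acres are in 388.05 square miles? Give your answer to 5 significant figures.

248350 acres

1 square mile = 640.000 acre.
Thus 388.05 × 640.000 ≈ 248350 acre.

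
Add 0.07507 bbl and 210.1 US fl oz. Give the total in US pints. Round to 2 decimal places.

38.35 US pints

0.07507 bbl = 25.22352 US pt and 210.1 US fl oz = 13.13125 US pt.
25.22352 + 13.13125 ≈ 38.35 US pt.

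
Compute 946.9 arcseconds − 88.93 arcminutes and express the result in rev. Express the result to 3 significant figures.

-0.00339 revolutions

946.9 arcsec = 0.000730633 rev and 88.93 arcmin = 0.00411713 rev.
0.000730633 − 0.00411713 ≈ -0.00339 rev.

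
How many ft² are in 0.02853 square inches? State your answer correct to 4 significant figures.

0.0001981 ft²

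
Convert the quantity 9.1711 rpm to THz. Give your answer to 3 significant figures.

1.53e-13 terahertz

1 rpm = 1.66667e-14 THz.
Then 9.1711 × 1.66667e-14 ≈ 1.53e-13 THz.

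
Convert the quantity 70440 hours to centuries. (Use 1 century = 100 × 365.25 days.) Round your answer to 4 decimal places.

0.0804 centuries

1 hour = 1.14077e-6 centuries.
Thus 70440 × 1.14077e-6 ≈ 0.0804 century.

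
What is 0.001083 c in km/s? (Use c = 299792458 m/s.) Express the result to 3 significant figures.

325 km/s

1 speed of light = 299792 km/s.
0.001083 × 299792 ≈ 325 km/s.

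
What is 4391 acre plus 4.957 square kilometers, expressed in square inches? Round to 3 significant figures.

3.52e+10 in²

4391 acre = 2.75432e+10 in² and 4.957 km² = 7.68337e+9 in².
2.75432e+10 + 7.68337e+9 ≈ 3.52e+10 in².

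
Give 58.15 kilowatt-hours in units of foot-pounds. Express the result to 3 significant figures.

1 kilowatt-hour = 2.65522 × 10^6 ft·lbf.
Thus 58.15 × 2.65522 × 10^6 ≈ 1.54 × 10^8 ft·lbf.

1.54 × 10^8 foot-pounds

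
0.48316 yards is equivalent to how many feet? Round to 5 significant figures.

1 yard = 3.00000 ft.
Thus 0.48316 × 3.00000 ≈ 1.4495 ft.

1.4495 feet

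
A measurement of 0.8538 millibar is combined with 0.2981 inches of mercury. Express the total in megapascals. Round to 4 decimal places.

0.8538 mbar = 8.53800e-5 MPa and 0.2981 inHg = 0.00100948 MPa.
8.53800e-5 + 0.00100948 ≈ 0.0011 MPa.

0.0011 megapascals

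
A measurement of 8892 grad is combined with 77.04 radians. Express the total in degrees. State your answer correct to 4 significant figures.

12420 °

8892 grad = 8002.80 ° and 77.04 rad = 4414.07 °.
8002.80 + 4414.07 ≈ 12420 °.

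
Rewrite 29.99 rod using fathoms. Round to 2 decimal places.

82.47 fathom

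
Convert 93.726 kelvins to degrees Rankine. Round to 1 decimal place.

168.7 degrees Rankine

°R = K × 9/5.
Applying the formula gives 168.7 °R.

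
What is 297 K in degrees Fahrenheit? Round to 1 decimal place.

K = (°F + 459.67) × 5/9.
Applying the formula gives 74.9 °F.

74.9 degrees Fahrenheit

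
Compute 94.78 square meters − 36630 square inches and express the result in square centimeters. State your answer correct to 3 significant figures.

711000 square centimeters

94.78 m² = 947800 cm² and 36630 in² = 236322 cm².
947800 − 236322 ≈ 711000 cm².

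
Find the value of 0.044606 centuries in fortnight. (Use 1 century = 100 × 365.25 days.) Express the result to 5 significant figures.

1 century = 2608.93 fortnight.
Then 0.044606 × 2608.93 ≈ 116.37 fortnight.

116.37 fortnight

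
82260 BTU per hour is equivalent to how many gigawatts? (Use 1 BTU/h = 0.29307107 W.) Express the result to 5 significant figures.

2.4108 × 10^-5 GW

1 BTU/h = 2.93071 × 10^-10 GW.
82260 × 2.93071 × 10^-10 ≈ 2.4108 × 10^-5 GW.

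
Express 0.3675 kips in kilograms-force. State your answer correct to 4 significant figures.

1 kip = 453.592 kilograms-force.
Then 0.3675 × 453.592 ≈ 166.7 kgf.

166.7 kgf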